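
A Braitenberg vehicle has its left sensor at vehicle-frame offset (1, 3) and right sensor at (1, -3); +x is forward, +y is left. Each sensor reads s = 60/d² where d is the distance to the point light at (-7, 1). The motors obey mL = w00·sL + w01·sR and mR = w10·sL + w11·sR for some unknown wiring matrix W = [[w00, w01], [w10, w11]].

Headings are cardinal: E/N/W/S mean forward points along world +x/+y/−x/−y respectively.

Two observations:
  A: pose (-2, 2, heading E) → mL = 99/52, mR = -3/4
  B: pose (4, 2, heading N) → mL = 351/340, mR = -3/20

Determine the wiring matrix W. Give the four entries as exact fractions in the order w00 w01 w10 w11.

1 1/2 0 -1/2

obs A: pose=(-2,2,E) → sL=15/13, sR=3/2, mL=99/52, mR=-3/4
obs B: pose=(4,2,N) → sL=15/17, sR=3/10, mL=351/340, mR=-3/20
sensor matrix S = [[15/13, 3/2], [15/17, 3/10]]; det S = -216/221
solve [mL_A; mL_B] = S·[w00; w01] and [mR_A; mR_B] = S·[w10; w11]:
  w00 = 1, w01 = 1/2, w10 = 0, w11 = -1/2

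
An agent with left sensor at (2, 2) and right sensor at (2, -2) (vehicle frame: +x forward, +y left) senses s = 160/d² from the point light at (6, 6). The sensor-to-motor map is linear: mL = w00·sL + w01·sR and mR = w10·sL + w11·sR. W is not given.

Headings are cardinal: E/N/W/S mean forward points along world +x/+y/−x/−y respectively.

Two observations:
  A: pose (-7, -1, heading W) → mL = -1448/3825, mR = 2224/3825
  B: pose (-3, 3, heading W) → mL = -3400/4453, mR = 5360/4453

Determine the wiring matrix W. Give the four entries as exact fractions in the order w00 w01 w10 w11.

1/2 -1 1/2 1/2

obs A: pose=(-7,-1,W) → sL=80/153, sR=16/25, mL=-1448/3825, mR=2224/3825
obs B: pose=(-3,3,W) → sL=80/73, sR=80/61, mL=-3400/4453, mR=5360/4453
sensor matrix S = [[80/153, 16/25], [80/73, 80/61]]; det S = -53248/3406545
solve [mL_A; mL_B] = S·[w00; w01] and [mR_A; mR_B] = S·[w10; w11]:
  w00 = 1/2, w01 = -1, w10 = 1/2, w11 = 1/2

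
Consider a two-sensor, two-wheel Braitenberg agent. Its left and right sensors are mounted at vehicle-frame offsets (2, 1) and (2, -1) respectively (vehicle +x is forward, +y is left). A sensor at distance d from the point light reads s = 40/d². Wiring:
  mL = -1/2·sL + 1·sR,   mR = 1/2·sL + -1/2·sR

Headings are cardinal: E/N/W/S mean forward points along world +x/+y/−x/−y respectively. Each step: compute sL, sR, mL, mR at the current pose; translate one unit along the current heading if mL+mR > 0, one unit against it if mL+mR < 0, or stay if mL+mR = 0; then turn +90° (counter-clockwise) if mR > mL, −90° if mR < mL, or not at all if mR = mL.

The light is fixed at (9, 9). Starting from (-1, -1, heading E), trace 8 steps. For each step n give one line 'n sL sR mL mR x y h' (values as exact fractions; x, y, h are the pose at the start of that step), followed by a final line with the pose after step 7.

0 8/29 8/37 84/1073 32/1073 -1 -1 E
1 5/26 10/61 215/3172 45/3172 0 -1 S
2 8/53 40/221 1236/11713 -176/11713 0 -2 W
3 20/101 20/81 1210/8181 -200/8181 -1 -2 N
4 8/29 8/37 84/1073 32/1073 -1 -1 E
5 5/26 10/61 215/3172 45/3172 0 -1 S
6 8/53 40/221 1236/11713 -176/11713 0 -2 W
7 20/101 20/81 1210/8181 -200/8181 -1 -2 N
final -1 -1 E

n=0: pose=(-1,-1,E); sL=8/29, sR=8/37; mL=84/1073, mR=32/1073; mL+mR=4/37 → advance +1; mR−mL=-52/1073 → turn -1·90°
n=1: pose=(0,-1,S); sL=5/26, sR=10/61; mL=215/3172, mR=45/3172; mL+mR=5/61 → advance +1; mR−mL=-85/1586 → turn -1·90°
n=2: pose=(0,-2,W); sL=8/53, sR=40/221; mL=1236/11713, mR=-176/11713; mL+mR=20/221 → advance +1; mR−mL=-1412/11713 → turn -1·90°
n=3: pose=(-1,-2,N); sL=20/101, sR=20/81; mL=1210/8181, mR=-200/8181; mL+mR=10/81 → advance +1; mR−mL=-470/2727 → turn -1·90°
n=4: pose=(-1,-1,E); sL=8/29, sR=8/37; mL=84/1073, mR=32/1073; mL+mR=4/37 → advance +1; mR−mL=-52/1073 → turn -1·90°
n=5: pose=(0,-1,S); sL=5/26, sR=10/61; mL=215/3172, mR=45/3172; mL+mR=5/61 → advance +1; mR−mL=-85/1586 → turn -1·90°
n=6: pose=(0,-2,W); sL=8/53, sR=40/221; mL=1236/11713, mR=-176/11713; mL+mR=20/221 → advance +1; mR−mL=-1412/11713 → turn -1·90°
n=7: pose=(-1,-2,N); sL=20/101, sR=20/81; mL=1210/8181, mR=-200/8181; mL+mR=10/81 → advance +1; mR−mL=-470/2727 → turn -1·90°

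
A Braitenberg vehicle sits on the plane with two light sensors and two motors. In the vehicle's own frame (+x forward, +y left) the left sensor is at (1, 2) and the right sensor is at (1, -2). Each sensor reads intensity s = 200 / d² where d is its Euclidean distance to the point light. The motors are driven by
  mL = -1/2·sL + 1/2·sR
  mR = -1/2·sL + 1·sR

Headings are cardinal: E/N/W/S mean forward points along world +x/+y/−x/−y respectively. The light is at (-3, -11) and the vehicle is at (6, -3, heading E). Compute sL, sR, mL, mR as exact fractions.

1 25/17 4/17 33/34

left sensor world pos  = (7, -1); dL² = 200
right sensor world pos = (7, -5); dR² = 136
sL = 200/200 = 1
sR = 200/136 = 25/17
mL = -1/2·sL + 1/2·sR = 4/17
mR = -1/2·sL + 1·sR = 33/34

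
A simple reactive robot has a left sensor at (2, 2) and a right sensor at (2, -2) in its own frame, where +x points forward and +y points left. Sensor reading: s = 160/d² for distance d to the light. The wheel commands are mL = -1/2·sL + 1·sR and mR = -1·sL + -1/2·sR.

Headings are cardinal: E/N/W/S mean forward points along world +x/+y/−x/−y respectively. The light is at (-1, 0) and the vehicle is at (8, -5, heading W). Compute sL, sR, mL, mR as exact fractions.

80/49 80/29 2760/1421 -4280/1421

left sensor world pos  = (6, -7); dL² = 98
right sensor world pos = (6, -3); dR² = 58
sL = 160/98 = 80/49
sR = 160/58 = 80/29
mL = -1/2·sL + 1·sR = 2760/1421
mR = -1·sL + -1/2·sR = -4280/1421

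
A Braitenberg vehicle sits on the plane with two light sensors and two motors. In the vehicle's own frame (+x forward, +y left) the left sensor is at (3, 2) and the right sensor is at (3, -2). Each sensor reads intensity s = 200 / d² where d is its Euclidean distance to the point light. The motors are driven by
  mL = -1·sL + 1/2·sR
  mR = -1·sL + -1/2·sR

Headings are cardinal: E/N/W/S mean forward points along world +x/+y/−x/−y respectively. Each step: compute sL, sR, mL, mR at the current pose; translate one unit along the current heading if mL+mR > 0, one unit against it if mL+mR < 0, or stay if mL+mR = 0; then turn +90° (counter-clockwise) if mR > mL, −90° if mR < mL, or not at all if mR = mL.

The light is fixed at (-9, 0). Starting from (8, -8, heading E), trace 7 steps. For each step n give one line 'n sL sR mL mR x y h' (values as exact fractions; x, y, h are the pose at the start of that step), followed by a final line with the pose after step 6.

0 50/109 2/5 -141/545 -359/545 8 -8 E
1 40/89 200/317 -3780/28213 -21580/28213 7 -8 S
2 4/5 100/97 -138/485 -638/485 7 -7 W
3 200/241 200/377 -51300/90857 -99500/90857 8 -7 N
4 50/109 2/5 -141/545 -359/545 8 -8 E
5 40/89 200/317 -3780/28213 -21580/28213 7 -8 S
6 4/5 100/97 -138/485 -638/485 7 -7 W
final 8 -7 N

n=0: pose=(8,-8,E); sL=50/109, sR=2/5; mL=-141/545, mR=-359/545; mL+mR=-100/109 → advance -1; mR−mL=-2/5 → turn -1·90°
n=1: pose=(7,-8,S); sL=40/89, sR=200/317; mL=-3780/28213, mR=-21580/28213; mL+mR=-80/89 → advance -1; mR−mL=-200/317 → turn -1·90°
n=2: pose=(7,-7,W); sL=4/5, sR=100/97; mL=-138/485, mR=-638/485; mL+mR=-8/5 → advance -1; mR−mL=-100/97 → turn -1·90°
n=3: pose=(8,-7,N); sL=200/241, sR=200/377; mL=-51300/90857, mR=-99500/90857; mL+mR=-400/241 → advance -1; mR−mL=-200/377 → turn -1·90°
n=4: pose=(8,-8,E); sL=50/109, sR=2/5; mL=-141/545, mR=-359/545; mL+mR=-100/109 → advance -1; mR−mL=-2/5 → turn -1·90°
n=5: pose=(7,-8,S); sL=40/89, sR=200/317; mL=-3780/28213, mR=-21580/28213; mL+mR=-80/89 → advance -1; mR−mL=-200/317 → turn -1·90°
n=6: pose=(7,-7,W); sL=4/5, sR=100/97; mL=-138/485, mR=-638/485; mL+mR=-8/5 → advance -1; mR−mL=-100/97 → turn -1·90°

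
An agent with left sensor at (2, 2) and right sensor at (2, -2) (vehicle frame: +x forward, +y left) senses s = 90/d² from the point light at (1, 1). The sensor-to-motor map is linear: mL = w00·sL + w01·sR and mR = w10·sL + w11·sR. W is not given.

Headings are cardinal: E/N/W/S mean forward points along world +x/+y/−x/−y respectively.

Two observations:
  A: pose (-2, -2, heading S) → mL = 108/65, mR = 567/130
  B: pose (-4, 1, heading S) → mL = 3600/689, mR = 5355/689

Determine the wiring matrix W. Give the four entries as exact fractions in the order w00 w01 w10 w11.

1 -1 1 1/2

obs A: pose=(-2,-2,S) → sL=45/13, sR=9/5, mL=108/65, mR=567/130
obs B: pose=(-4,1,S) → sL=90/13, sR=90/53, mL=3600/689, mR=5355/689
sensor matrix S = [[45/13, 9/5], [90/13, 90/53]]; det S = -4536/689
solve [mL_A; mL_B] = S·[w00; w01] and [mR_A; mR_B] = S·[w10; w11]:
  w00 = 1, w01 = -1, w10 = 1, w11 = 1/2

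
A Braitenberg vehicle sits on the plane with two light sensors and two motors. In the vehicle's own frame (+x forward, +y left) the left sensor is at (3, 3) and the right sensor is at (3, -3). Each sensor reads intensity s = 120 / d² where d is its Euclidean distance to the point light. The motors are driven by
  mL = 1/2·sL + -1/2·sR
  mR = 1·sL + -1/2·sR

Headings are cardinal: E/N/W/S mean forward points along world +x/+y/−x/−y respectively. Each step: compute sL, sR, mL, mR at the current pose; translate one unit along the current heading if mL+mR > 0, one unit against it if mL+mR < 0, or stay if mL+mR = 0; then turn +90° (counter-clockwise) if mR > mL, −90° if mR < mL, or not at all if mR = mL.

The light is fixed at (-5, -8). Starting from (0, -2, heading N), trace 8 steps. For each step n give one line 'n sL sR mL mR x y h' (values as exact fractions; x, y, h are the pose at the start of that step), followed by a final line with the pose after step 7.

0 24/17 24/29 144/493 492/493 0 -2 N
1 6 15/13 63/26 141/26 0 -1 W
2 24/13 120/17 -576/221 -372/221 -1 -1 S
3 12/17 60/37 -288/629 -66/629 -1 0 E
4 120/121 120/157 2160/18997 11580/18997 -2 0 N
5 10/3 5/6 5/4 35/12 -2 1 W
6 120/61 120/37 -1440/2257 780/2257 -3 1 S
7 60/97 60/37 -1800/3589 -690/3589 -3 2 E
final -4 2 N

n=0: pose=(0,-2,N); sL=24/17, sR=24/29; mL=144/493, mR=492/493; mL+mR=636/493 → advance +1; mR−mL=12/17 → turn +1·90°
n=1: pose=(0,-1,W); sL=6, sR=15/13; mL=63/26, mR=141/26; mL+mR=102/13 → advance +1; mR−mL=3 → turn +1·90°
n=2: pose=(-1,-1,S); sL=24/13, sR=120/17; mL=-576/221, mR=-372/221; mL+mR=-948/221 → advance -1; mR−mL=12/13 → turn +1·90°
n=3: pose=(-1,0,E); sL=12/17, sR=60/37; mL=-288/629, mR=-66/629; mL+mR=-354/629 → advance -1; mR−mL=6/17 → turn +1·90°
n=4: pose=(-2,0,N); sL=120/121, sR=120/157; mL=2160/18997, mR=11580/18997; mL+mR=13740/18997 → advance +1; mR−mL=60/121 → turn +1·90°
n=5: pose=(-2,1,W); sL=10/3, sR=5/6; mL=5/4, mR=35/12; mL+mR=25/6 → advance +1; mR−mL=5/3 → turn +1·90°
n=6: pose=(-3,1,S); sL=120/61, sR=120/37; mL=-1440/2257, mR=780/2257; mL+mR=-660/2257 → advance -1; mR−mL=60/61 → turn +1·90°
n=7: pose=(-3,2,E); sL=60/97, sR=60/37; mL=-1800/3589, mR=-690/3589; mL+mR=-2490/3589 → advance -1; mR−mL=30/97 → turn +1·90°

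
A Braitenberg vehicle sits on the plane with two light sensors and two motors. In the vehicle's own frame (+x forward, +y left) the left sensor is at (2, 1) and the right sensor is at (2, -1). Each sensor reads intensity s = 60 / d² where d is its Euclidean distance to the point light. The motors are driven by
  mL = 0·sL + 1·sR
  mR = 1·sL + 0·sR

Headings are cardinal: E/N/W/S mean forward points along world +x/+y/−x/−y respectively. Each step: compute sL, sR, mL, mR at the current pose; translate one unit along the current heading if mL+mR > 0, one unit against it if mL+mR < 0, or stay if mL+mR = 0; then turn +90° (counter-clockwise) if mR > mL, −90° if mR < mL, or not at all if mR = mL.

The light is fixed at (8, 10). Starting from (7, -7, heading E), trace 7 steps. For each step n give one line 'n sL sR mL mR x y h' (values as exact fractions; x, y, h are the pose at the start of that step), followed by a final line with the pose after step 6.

0 60/257 12/65 12/65 60/257 7 -7 E
1 30/113 30/113 30/113 30/113 8 -7 N
2 60/197 60/197 60/197 60/197 8 -6 N
3 6/17 6/17 6/17 6/17 8 -5 N
4 12/29 12/29 12/29 12/29 8 -4 N
5 30/61 30/61 30/61 30/61 8 -3 N
6 60/101 60/101 60/101 60/101 8 -2 N
final 8 -1 N

n=0: pose=(7,-7,E); sL=60/257, sR=12/65; mL=12/65, mR=60/257; mL+mR=6984/16705 → advance +1; mR−mL=816/16705 → turn +1·90°
n=1: pose=(8,-7,N); sL=30/113, sR=30/113; mL=30/113, mR=30/113; mL+mR=60/113 → advance +1; mR−mL=0 → turn +0·90°
n=2: pose=(8,-6,N); sL=60/197, sR=60/197; mL=60/197, mR=60/197; mL+mR=120/197 → advance +1; mR−mL=0 → turn +0·90°
n=3: pose=(8,-5,N); sL=6/17, sR=6/17; mL=6/17, mR=6/17; mL+mR=12/17 → advance +1; mR−mL=0 → turn +0·90°
n=4: pose=(8,-4,N); sL=12/29, sR=12/29; mL=12/29, mR=12/29; mL+mR=24/29 → advance +1; mR−mL=0 → turn +0·90°
n=5: pose=(8,-3,N); sL=30/61, sR=30/61; mL=30/61, mR=30/61; mL+mR=60/61 → advance +1; mR−mL=0 → turn +0·90°
n=6: pose=(8,-2,N); sL=60/101, sR=60/101; mL=60/101, mR=60/101; mL+mR=120/101 → advance +1; mR−mL=0 → turn +0·90°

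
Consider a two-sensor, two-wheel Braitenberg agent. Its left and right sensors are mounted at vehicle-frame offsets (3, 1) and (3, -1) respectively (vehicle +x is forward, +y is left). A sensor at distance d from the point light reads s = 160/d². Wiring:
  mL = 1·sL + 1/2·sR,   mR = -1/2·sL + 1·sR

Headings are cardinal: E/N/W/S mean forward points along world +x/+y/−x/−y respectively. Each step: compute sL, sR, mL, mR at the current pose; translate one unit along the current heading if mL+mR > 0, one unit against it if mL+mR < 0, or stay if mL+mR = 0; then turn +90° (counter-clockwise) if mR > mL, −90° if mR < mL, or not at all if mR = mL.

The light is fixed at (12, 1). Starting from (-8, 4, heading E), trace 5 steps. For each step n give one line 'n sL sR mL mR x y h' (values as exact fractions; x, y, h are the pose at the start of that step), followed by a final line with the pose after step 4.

n=0: pose=(-8,4,E); sL=32/61, sR=160/293; mL=14256/17873, mR=5072/17873; mL+mR=19328/17873 → advance +1; mR−mL=-9184/17873 → turn -1·90°
n=1: pose=(-7,4,S); sL=40/81, sR=2/5; mL=281/405, mR=62/405; mL+mR=343/405 → advance +1; mR−mL=-73/135 → turn -1·90°
n=2: pose=(-7,3,W); sL=32/97, sR=160/493; mL=23536/47821, mR=7632/47821; mL+mR=31168/47821 → advance +1; mR−mL=-15904/47821 → turn -1·90°
n=3: pose=(-8,3,N); sL=80/233, sR=80/193; mL=24760/44969, mR=10920/44969; mL+mR=35680/44969 → advance +1; mR−mL=-13840/44969 → turn -1·90°
n=4: pose=(-8,4,E); sL=32/61, sR=160/293; mL=14256/17873, mR=5072/17873; mL+mR=19328/17873 → advance +1; mR−mL=-9184/17873 → turn -1·90°

0 32/61 160/293 14256/17873 5072/17873 -8 4 E
1 40/81 2/5 281/405 62/405 -7 4 S
2 32/97 160/493 23536/47821 7632/47821 -7 3 W
3 80/233 80/193 24760/44969 10920/44969 -8 3 N
4 32/61 160/293 14256/17873 5072/17873 -8 4 E
final -7 4 S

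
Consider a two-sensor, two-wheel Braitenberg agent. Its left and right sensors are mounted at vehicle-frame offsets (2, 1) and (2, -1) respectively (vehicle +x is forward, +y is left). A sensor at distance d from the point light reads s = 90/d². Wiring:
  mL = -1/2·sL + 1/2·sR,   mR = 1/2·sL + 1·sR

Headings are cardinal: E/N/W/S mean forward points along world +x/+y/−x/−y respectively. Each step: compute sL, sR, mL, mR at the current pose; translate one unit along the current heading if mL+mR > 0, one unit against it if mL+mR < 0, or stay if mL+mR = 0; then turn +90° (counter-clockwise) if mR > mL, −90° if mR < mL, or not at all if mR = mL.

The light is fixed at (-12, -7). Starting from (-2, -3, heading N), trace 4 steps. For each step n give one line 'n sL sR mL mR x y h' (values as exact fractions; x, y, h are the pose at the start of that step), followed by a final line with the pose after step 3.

n=0: pose=(-2,-3,N); sL=10/13, sR=90/157; mL=-200/2041, mR=1955/2041; mL+mR=135/157 → advance +1; mR−mL=2155/2041 → turn +1·90°
n=1: pose=(-2,-2,W); sL=9/8, sR=9/10; mL=-9/80, mR=117/80; mL+mR=27/20 → advance +1; mR−mL=63/40 → turn +1·90°
n=2: pose=(-3,-2,S); sL=90/109, sR=90/73; mL=1620/7957, mR=13095/7957; mL+mR=135/73 → advance +1; mR−mL=11475/7957 → turn +1·90°
n=3: pose=(-3,-3,E); sL=45/73, sR=9/13; mL=36/949, mR=1899/1898; mL+mR=27/26 → advance +1; mR−mL=1827/1898 → turn +1·90°

0 10/13 90/157 -200/2041 1955/2041 -2 -3 N
1 9/8 9/10 -9/80 117/80 -2 -2 W
2 90/109 90/73 1620/7957 13095/7957 -3 -2 S
3 45/73 9/13 36/949 1899/1898 -3 -3 E
final -2 -3 N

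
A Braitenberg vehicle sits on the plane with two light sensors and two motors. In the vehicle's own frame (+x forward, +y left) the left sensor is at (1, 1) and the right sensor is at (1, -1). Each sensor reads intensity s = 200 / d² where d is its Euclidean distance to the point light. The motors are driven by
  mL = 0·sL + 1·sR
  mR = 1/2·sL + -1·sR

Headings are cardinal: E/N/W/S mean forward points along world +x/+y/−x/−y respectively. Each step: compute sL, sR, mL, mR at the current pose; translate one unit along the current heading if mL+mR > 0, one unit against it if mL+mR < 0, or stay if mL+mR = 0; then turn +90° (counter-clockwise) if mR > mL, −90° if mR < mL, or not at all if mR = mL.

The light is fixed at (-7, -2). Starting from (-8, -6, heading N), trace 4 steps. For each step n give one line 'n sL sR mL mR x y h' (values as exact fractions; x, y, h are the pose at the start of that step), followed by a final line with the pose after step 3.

n=0: pose=(-8,-6,N); sL=200/13, sR=200/9; mL=200/9, mR=-1700/117; mL+mR=100/13 → advance +1; mR−mL=-4300/117 → turn -1·90°
n=1: pose=(-8,-5,E); sL=50, sR=25/2; mL=25/2, mR=25/2; mL+mR=25 → advance +1; mR−mL=0 → turn +0·90°
n=2: pose=(-7,-5,E); sL=40, sR=200/17; mL=200/17, mR=140/17; mL+mR=20 → advance +1; mR−mL=-60/17 → turn -1·90°
n=3: pose=(-6,-5,S); sL=10, sR=25/2; mL=25/2, mR=-15/2; mL+mR=5 → advance +1; mR−mL=-20 → turn -1·90°

0 200/13 200/9 200/9 -1700/117 -8 -6 N
1 50 25/2 25/2 25/2 -8 -5 E
2 40 200/17 200/17 140/17 -7 -5 E
3 10 25/2 25/2 -15/2 -6 -5 S
final -6 -6 W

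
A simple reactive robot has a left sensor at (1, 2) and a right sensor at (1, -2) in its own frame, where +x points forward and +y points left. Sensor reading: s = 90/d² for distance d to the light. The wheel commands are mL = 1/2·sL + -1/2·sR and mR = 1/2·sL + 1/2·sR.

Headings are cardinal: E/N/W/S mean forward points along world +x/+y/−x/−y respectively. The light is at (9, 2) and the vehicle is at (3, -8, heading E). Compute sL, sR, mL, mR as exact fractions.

left sensor world pos  = (4, -6); dL² = 89
right sensor world pos = (4, -10); dR² = 169
sL = 90/89 = 90/89
sR = 90/169 = 90/169
mL = 1/2·sL + -1/2·sR = 3600/15041
mR = 1/2·sL + 1/2·sR = 11610/15041

90/89 90/169 3600/15041 11610/15041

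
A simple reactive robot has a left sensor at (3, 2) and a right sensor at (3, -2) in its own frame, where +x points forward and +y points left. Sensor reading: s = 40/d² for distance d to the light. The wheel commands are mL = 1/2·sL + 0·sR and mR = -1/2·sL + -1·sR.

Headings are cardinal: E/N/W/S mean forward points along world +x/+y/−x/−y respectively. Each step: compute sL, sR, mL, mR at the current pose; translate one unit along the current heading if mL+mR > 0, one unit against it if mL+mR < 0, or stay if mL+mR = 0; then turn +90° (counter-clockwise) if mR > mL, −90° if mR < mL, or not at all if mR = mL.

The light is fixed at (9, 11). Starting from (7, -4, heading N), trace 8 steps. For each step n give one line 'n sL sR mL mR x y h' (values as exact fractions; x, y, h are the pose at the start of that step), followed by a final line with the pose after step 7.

0 1/4 5/18 1/8 -29/72 7 -4 N
1 40/197 8/65 20/197 -2876/12805 7 -5 E
2 20/181 20/193 10/181 -5550/34933 6 -5 S
3 8/65 8/41 4/65 -684/2665 6 -4 W
4 1/4 5/18 1/8 -29/72 7 -4 N
5 40/197 8/65 20/197 -2876/12805 7 -5 E
6 20/181 20/193 10/181 -5550/34933 6 -5 S
7 8/65 8/41 4/65 -684/2665 6 -4 W
final 7 -4 N

n=0: pose=(7,-4,N); sL=1/4, sR=5/18; mL=1/8, mR=-29/72; mL+mR=-5/18 → advance -1; mR−mL=-19/36 → turn -1·90°
n=1: pose=(7,-5,E); sL=40/197, sR=8/65; mL=20/197, mR=-2876/12805; mL+mR=-8/65 → advance -1; mR−mL=-4176/12805 → turn -1·90°
n=2: pose=(6,-5,S); sL=20/181, sR=20/193; mL=10/181, mR=-5550/34933; mL+mR=-20/193 → advance -1; mR−mL=-7480/34933 → turn -1·90°
n=3: pose=(6,-4,W); sL=8/65, sR=8/41; mL=4/65, mR=-684/2665; mL+mR=-8/41 → advance -1; mR−mL=-848/2665 → turn -1·90°
n=4: pose=(7,-4,N); sL=1/4, sR=5/18; mL=1/8, mR=-29/72; mL+mR=-5/18 → advance -1; mR−mL=-19/36 → turn -1·90°
n=5: pose=(7,-5,E); sL=40/197, sR=8/65; mL=20/197, mR=-2876/12805; mL+mR=-8/65 → advance -1; mR−mL=-4176/12805 → turn -1·90°
n=6: pose=(6,-5,S); sL=20/181, sR=20/193; mL=10/181, mR=-5550/34933; mL+mR=-20/193 → advance -1; mR−mL=-7480/34933 → turn -1·90°
n=7: pose=(6,-4,W); sL=8/65, sR=8/41; mL=4/65, mR=-684/2665; mL+mR=-8/41 → advance -1; mR−mL=-848/2665 → turn -1·90°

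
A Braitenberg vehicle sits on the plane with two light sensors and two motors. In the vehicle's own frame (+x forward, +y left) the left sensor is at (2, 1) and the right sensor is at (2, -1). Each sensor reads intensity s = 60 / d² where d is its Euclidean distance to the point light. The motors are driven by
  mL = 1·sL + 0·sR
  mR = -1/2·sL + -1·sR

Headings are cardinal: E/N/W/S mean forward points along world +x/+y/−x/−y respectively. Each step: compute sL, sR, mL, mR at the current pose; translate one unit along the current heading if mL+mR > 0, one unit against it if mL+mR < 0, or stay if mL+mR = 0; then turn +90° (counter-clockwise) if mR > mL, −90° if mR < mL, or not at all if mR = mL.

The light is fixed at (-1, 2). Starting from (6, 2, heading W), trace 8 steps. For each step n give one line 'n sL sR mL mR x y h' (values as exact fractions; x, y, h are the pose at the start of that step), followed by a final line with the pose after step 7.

n=0: pose=(6,2,W); sL=30/13, sR=30/13; mL=30/13, mR=-45/13; mL+mR=-15/13 → advance -1; mR−mL=-75/13 → turn -1·90°
n=1: pose=(7,2,N); sL=60/53, sR=12/17; mL=60/53, mR=-1146/901; mL+mR=-126/901 → advance -1; mR−mL=-2166/901 → turn -1·90°
n=2: pose=(7,1,E); sL=3/5, sR=15/26; mL=3/5, mR=-57/65; mL+mR=-18/65 → advance -1; mR−mL=-96/65 → turn -1·90°
n=3: pose=(6,1,S); sL=60/73, sR=4/3; mL=60/73, mR=-382/219; mL+mR=-202/219 → advance -1; mR−mL=-562/219 → turn -1·90°
n=4: pose=(6,2,W); sL=30/13, sR=30/13; mL=30/13, mR=-45/13; mL+mR=-15/13 → advance -1; mR−mL=-75/13 → turn -1·90°
n=5: pose=(7,2,N); sL=60/53, sR=12/17; mL=60/53, mR=-1146/901; mL+mR=-126/901 → advance -1; mR−mL=-2166/901 → turn -1·90°
n=6: pose=(7,1,E); sL=3/5, sR=15/26; mL=3/5, mR=-57/65; mL+mR=-18/65 → advance -1; mR−mL=-96/65 → turn -1·90°
n=7: pose=(6,1,S); sL=60/73, sR=4/3; mL=60/73, mR=-382/219; mL+mR=-202/219 → advance -1; mR−mL=-562/219 → turn -1·90°

0 30/13 30/13 30/13 -45/13 6 2 W
1 60/53 12/17 60/53 -1146/901 7 2 N
2 3/5 15/26 3/5 -57/65 7 1 E
3 60/73 4/3 60/73 -382/219 6 1 S
4 30/13 30/13 30/13 -45/13 6 2 W
5 60/53 12/17 60/53 -1146/901 7 2 N
6 3/5 15/26 3/5 -57/65 7 1 E
7 60/73 4/3 60/73 -382/219 6 1 S
final 6 2 W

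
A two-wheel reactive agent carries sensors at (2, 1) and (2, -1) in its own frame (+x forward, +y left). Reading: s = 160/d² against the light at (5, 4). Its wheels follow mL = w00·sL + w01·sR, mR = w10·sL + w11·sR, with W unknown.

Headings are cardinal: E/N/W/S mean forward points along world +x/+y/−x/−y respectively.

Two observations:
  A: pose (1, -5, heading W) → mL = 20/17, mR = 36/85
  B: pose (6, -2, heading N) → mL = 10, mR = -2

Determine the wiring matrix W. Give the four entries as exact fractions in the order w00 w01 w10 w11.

1 0 -1 1

obs A: pose=(1,-5,W) → sL=20/17, sR=8/5, mL=20/17, mR=36/85
obs B: pose=(6,-2,N) → sL=10, sR=8, mL=10, mR=-2
sensor matrix S = [[20/17, 8/5], [10, 8]]; det S = -112/17
solve [mL_A; mL_B] = S·[w00; w01] and [mR_A; mR_B] = S·[w10; w11]:
  w00 = 1, w01 = 0, w10 = -1, w11 = 1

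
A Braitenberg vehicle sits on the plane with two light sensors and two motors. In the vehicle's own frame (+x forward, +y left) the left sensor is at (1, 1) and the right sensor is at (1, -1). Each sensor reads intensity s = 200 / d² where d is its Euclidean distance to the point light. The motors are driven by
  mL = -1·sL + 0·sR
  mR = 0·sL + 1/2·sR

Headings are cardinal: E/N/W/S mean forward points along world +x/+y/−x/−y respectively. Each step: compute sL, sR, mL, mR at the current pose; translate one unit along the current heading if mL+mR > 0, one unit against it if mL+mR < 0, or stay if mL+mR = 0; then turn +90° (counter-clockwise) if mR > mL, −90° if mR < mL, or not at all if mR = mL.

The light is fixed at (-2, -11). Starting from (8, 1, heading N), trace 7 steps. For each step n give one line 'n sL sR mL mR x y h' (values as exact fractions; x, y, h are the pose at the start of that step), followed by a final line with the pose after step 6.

0 4/5 20/29 -4/5 10/29 8 1 N
1 200/181 8/9 -200/181 4/9 8 0 W
2 50/61 1 -50/61 1/2 9 0 S
3 200/313 40/53 -200/313 20/53 9 1 E
4 4/5 20/29 -4/5 10/29 8 1 N
5 200/181 8/9 -200/181 4/9 8 0 W
6 50/61 1 -50/61 1/2 9 0 S
final 9 1 E

n=0: pose=(8,1,N); sL=4/5, sR=20/29; mL=-4/5, mR=10/29; mL+mR=-66/145 → advance -1; mR−mL=166/145 → turn +1·90°
n=1: pose=(8,0,W); sL=200/181, sR=8/9; mL=-200/181, mR=4/9; mL+mR=-1076/1629 → advance -1; mR−mL=2524/1629 → turn +1·90°
n=2: pose=(9,0,S); sL=50/61, sR=1; mL=-50/61, mR=1/2; mL+mR=-39/122 → advance -1; mR−mL=161/122 → turn +1·90°
n=3: pose=(9,1,E); sL=200/313, sR=40/53; mL=-200/313, mR=20/53; mL+mR=-4340/16589 → advance -1; mR−mL=16860/16589 → turn +1·90°
n=4: pose=(8,1,N); sL=4/5, sR=20/29; mL=-4/5, mR=10/29; mL+mR=-66/145 → advance -1; mR−mL=166/145 → turn +1·90°
n=5: pose=(8,0,W); sL=200/181, sR=8/9; mL=-200/181, mR=4/9; mL+mR=-1076/1629 → advance -1; mR−mL=2524/1629 → turn +1·90°
n=6: pose=(9,0,S); sL=50/61, sR=1; mL=-50/61, mR=1/2; mL+mR=-39/122 → advance -1; mR−mL=161/122 → turn +1·90°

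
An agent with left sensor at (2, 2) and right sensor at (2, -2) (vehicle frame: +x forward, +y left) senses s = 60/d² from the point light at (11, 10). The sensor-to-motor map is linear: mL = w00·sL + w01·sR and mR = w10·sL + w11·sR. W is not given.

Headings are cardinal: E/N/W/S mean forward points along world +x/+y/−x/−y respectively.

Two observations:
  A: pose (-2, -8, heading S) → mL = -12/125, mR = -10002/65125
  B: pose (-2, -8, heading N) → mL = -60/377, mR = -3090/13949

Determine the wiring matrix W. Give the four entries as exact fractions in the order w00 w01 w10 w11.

obs A: pose=(-2,-8,S) → sL=60/521, sR=12/125, mL=-12/125, mR=-10002/65125
obs B: pose=(-2,-8,N) → sL=60/481, sR=60/377, mL=-60/377, mR=-3090/13949
sensor matrix S = [[60/521, 12/125], [60/481, 60/377]]; det S = 1154304/181685725
solve [mL_A; mL_B] = S·[w00; w01] and [mR_A; mR_B] = S·[w10; w11]:
  w00 = 0, w01 = -1, w10 = -1/2, w11 = -1

0 -1 -1/2 -1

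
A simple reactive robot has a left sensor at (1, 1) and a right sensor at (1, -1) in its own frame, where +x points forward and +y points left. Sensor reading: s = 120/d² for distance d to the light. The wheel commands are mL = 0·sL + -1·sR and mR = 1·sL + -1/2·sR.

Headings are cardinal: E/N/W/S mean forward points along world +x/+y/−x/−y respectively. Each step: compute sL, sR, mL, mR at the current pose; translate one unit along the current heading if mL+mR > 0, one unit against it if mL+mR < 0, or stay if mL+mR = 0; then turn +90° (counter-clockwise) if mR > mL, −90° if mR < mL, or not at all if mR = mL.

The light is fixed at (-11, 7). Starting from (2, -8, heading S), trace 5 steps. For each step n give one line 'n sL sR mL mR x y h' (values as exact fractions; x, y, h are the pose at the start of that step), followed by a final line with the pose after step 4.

n=0: pose=(2,-8,S); sL=30/113, sR=3/10; mL=-3/10, mR=261/2260; mL+mR=-417/2260 → advance -1; mR−mL=939/2260 → turn +1·90°
n=1: pose=(2,-7,E); sL=24/73, sR=120/421; mL=-120/421, mR=5724/30733; mL+mR=-3036/30733 → advance -1; mR−mL=14484/30733 → turn +1·90°
n=2: pose=(1,-7,N); sL=12/29, sR=60/169; mL=-60/169, mR=1158/4901; mL+mR=-582/4901 → advance -1; mR−mL=2898/4901 → turn +1·90°
n=3: pose=(1,-8,W); sL=120/377, sR=120/317; mL=-120/317, mR=15420/119509; mL+mR=-29820/119509 → advance -1; mR−mL=60660/119509 → turn +1·90°
n=4: pose=(2,-8,S); sL=30/113, sR=3/10; mL=-3/10, mR=261/2260; mL+mR=-417/2260 → advance -1; mR−mL=939/2260 → turn +1·90°

0 30/113 3/10 -3/10 261/2260 2 -8 S
1 24/73 120/421 -120/421 5724/30733 2 -7 E
2 12/29 60/169 -60/169 1158/4901 1 -7 N
3 120/377 120/317 -120/317 15420/119509 1 -8 W
4 30/113 3/10 -3/10 261/2260 2 -8 S
final 2 -7 E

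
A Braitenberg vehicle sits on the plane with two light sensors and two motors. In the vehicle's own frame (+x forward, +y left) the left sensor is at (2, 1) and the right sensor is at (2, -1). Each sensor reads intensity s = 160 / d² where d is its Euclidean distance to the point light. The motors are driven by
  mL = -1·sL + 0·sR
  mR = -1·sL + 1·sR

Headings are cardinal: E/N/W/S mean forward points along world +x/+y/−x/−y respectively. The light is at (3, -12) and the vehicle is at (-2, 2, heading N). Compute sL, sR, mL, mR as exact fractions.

left sensor world pos  = (-3, 4); dL² = 292
right sensor world pos = (-1, 4); dR² = 272
sL = 160/292 = 40/73
sR = 160/272 = 10/17
mL = -1·sL + 0·sR = -40/73
mR = -1·sL + 1·sR = 50/1241

40/73 10/17 -40/73 50/1241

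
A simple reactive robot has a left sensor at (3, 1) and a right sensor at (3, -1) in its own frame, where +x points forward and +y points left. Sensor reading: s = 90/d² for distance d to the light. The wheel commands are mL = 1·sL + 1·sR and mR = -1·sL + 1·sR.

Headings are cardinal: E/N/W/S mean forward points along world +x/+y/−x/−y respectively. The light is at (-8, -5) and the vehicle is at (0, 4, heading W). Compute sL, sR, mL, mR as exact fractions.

left sensor world pos  = (-3, 3); dL² = 89
right sensor world pos = (-3, 5); dR² = 125
sL = 90/89 = 90/89
sR = 90/125 = 18/25
mL = 1·sL + 1·sR = 3852/2225
mR = -1·sL + 1·sR = -648/2225

90/89 18/25 3852/2225 -648/2225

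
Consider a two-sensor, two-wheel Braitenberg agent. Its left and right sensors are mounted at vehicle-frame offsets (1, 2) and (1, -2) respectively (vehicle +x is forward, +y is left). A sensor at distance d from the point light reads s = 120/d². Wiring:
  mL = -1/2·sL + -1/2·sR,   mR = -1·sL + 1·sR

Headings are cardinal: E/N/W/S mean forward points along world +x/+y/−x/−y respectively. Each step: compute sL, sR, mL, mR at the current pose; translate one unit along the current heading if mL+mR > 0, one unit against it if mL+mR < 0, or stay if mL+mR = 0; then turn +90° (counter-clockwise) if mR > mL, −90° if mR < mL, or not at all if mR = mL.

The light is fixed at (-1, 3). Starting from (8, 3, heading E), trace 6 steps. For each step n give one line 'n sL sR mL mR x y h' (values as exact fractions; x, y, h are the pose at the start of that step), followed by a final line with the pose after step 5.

n=0: pose=(8,3,E); sL=15/13, sR=15/13; mL=-15/13, mR=0; mL+mR=-15/13 → advance -1; mR−mL=15/13 → turn +1·90°
n=1: pose=(7,3,N); sL=120/37, sR=120/101; mL=-8280/3737, mR=-7680/3737; mL+mR=-15960/3737 → advance -1; mR−mL=600/3737 → turn +1·90°
n=2: pose=(7,2,W); sL=60/29, sR=12/5; mL=-324/145, mR=48/145; mL+mR=-276/145 → advance -1; mR−mL=372/145 → turn +1·90°
n=3: pose=(8,2,S); sL=24/25, sR=120/53; mL=-2136/1325, mR=1728/1325; mL+mR=-408/1325 → advance -1; mR−mL=3864/1325 → turn +1·90°
n=4: pose=(8,3,E); sL=15/13, sR=15/13; mL=-15/13, mR=0; mL+mR=-15/13 → advance -1; mR−mL=15/13 → turn +1·90°
n=5: pose=(7,3,N); sL=120/37, sR=120/101; mL=-8280/3737, mR=-7680/3737; mL+mR=-15960/3737 → advance -1; mR−mL=600/3737 → turn +1·90°

0 15/13 15/13 -15/13 0 8 3 E
1 120/37 120/101 -8280/3737 -7680/3737 7 3 N
2 60/29 12/5 -324/145 48/145 7 2 W
3 24/25 120/53 -2136/1325 1728/1325 8 2 S
4 15/13 15/13 -15/13 0 8 3 E
5 120/37 120/101 -8280/3737 -7680/3737 7 3 N
final 7 2 W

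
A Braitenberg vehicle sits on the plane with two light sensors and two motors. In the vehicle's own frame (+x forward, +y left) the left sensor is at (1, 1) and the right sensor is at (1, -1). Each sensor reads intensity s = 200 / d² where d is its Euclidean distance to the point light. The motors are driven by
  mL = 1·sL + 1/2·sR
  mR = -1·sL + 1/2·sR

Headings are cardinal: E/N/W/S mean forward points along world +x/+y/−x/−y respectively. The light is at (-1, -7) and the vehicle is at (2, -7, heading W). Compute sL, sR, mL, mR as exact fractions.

40 40 60 -20

left sensor world pos  = (1, -8); dL² = 5
right sensor world pos = (1, -6); dR² = 5
sL = 200/5 = 40
sR = 200/5 = 40
mL = 1·sL + 1/2·sR = 60
mR = -1·sL + 1/2·sR = -20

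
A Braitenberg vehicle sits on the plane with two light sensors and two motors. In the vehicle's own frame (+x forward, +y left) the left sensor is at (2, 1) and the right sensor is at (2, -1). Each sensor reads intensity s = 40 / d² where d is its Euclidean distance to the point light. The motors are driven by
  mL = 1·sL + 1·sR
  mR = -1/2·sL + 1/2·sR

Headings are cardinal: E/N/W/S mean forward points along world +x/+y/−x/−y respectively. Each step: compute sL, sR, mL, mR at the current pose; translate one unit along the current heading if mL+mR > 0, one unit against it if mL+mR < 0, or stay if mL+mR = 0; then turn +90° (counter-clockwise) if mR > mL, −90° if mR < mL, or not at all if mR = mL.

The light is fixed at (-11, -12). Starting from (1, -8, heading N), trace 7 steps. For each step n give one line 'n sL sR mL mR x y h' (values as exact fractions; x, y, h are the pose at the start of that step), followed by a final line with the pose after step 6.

n=0: pose=(1,-8,N); sL=40/157, sR=8/41; mL=2896/6437, mR=-192/6437; mL+mR=2704/6437 → advance +1; mR−mL=-3088/6437 → turn -1·90°
n=1: pose=(1,-7,E); sL=5/29, sR=10/53; mL=555/1537, mR=25/3074; mL+mR=1135/3074 → advance +1; mR−mL=-1085/3074 → turn -1·90°
n=2: pose=(2,-7,S); sL=8/41, sR=40/153; mL=2864/6273, mR=208/6273; mL+mR=1024/2091 → advance +1; mR−mL=-2656/6273 → turn -1·90°
n=3: pose=(2,-8,W); sL=4/13, sR=20/73; mL=552/949, mR=-16/949; mL+mR=536/949 → advance +1; mR−mL=-568/949 → turn -1·90°
n=4: pose=(1,-8,N); sL=40/157, sR=8/41; mL=2896/6437, mR=-192/6437; mL+mR=2704/6437 → advance +1; mR−mL=-3088/6437 → turn -1·90°
n=5: pose=(1,-7,E); sL=5/29, sR=10/53; mL=555/1537, mR=25/3074; mL+mR=1135/3074 → advance +1; mR−mL=-1085/3074 → turn -1·90°
n=6: pose=(2,-7,S); sL=8/41, sR=40/153; mL=2864/6273, mR=208/6273; mL+mR=1024/2091 → advance +1; mR−mL=-2656/6273 → turn -1·90°

0 40/157 8/41 2896/6437 -192/6437 1 -8 N
1 5/29 10/53 555/1537 25/3074 1 -7 E
2 8/41 40/153 2864/6273 208/6273 2 -7 S
3 4/13 20/73 552/949 -16/949 2 -8 W
4 40/157 8/41 2896/6437 -192/6437 1 -8 N
5 5/29 10/53 555/1537 25/3074 1 -7 E
6 8/41 40/153 2864/6273 208/6273 2 -7 S
final 2 -8 W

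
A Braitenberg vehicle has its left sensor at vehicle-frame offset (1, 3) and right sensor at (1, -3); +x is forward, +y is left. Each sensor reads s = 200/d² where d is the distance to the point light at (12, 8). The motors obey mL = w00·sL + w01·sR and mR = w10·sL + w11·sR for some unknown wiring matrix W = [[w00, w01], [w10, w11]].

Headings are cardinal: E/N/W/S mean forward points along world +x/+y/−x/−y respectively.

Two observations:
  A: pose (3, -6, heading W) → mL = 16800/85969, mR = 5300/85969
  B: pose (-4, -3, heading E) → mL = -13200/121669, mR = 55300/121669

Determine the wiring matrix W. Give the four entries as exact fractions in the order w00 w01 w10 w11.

-1/2 1/2 1 -1/2

obs A: pose=(3,-6,W) → sL=200/389, sR=200/221, mL=16800/85969, mR=5300/85969
obs B: pose=(-4,-3,E) → sL=200/289, sR=200/421, mL=-13200/121669, mR=55300/121669
sensor matrix S = [[200/389, 200/221], [200/289, 200/421]]; det S = -3996000000/10459762261
solve [mL_A; mL_B] = S·[w00; w01] and [mR_A; mR_B] = S·[w10; w11]:
  w00 = -1/2, w01 = 1/2, w10 = 1, w11 = -1/2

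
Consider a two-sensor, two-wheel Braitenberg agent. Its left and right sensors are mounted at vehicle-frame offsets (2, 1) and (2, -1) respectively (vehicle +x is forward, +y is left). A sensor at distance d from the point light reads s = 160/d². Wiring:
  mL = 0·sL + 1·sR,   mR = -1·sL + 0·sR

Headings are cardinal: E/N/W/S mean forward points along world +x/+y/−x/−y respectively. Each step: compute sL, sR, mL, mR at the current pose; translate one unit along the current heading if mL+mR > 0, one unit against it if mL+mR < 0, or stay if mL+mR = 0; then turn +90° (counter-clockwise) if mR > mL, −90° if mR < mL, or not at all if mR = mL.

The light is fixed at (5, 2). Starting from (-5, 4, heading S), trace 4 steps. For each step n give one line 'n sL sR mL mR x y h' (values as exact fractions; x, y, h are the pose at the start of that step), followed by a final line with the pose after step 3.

n=0: pose=(-5,4,S); sL=160/81, sR=160/121; mL=160/121, mR=-160/81; mL+mR=-6400/9801 → advance -1; mR−mL=-32320/9801 → turn -1·90°
n=1: pose=(-5,5,W); sL=40/37, sR=1; mL=1, mR=-40/37; mL+mR=-3/37 → advance -1; mR−mL=-77/37 → turn -1·90°
n=2: pose=(-4,5,N); sL=32/25, sR=160/89; mL=160/89, mR=-32/25; mL+mR=1152/2225 → advance +1; mR−mL=-6848/2225 → turn -1·90°
n=3: pose=(-4,6,E); sL=80/37, sR=80/29; mL=80/29, mR=-80/37; mL+mR=640/1073 → advance +1; mR−mL=-5280/1073 → turn -1·90°

0 160/81 160/121 160/121 -160/81 -5 4 S
1 40/37 1 1 -40/37 -5 5 W
2 32/25 160/89 160/89 -32/25 -4 5 N
3 80/37 80/29 80/29 -80/37 -4 6 E
final -3 6 S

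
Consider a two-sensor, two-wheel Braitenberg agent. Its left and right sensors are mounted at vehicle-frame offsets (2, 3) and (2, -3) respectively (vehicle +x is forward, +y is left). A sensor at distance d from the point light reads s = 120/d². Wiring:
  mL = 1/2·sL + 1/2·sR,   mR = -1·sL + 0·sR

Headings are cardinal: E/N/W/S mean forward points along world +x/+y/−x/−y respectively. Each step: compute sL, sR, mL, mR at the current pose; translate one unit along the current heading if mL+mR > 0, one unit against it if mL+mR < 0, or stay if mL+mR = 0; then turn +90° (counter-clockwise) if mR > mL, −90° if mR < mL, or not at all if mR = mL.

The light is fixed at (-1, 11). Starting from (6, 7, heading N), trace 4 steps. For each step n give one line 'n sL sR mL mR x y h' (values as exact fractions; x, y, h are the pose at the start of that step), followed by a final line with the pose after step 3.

n=0: pose=(6,7,N); sL=6, sR=15/13; mL=93/26, mR=-6; mL+mR=-63/26 → advance -1; mR−mL=-249/26 → turn -1·90°
n=1: pose=(6,6,E); sL=24/17, sR=24/29; mL=552/493, mR=-24/17; mL+mR=-144/493 → advance -1; mR−mL=-1248/493 → turn -1·90°
n=2: pose=(5,6,S); sL=12/13, sR=60/29; mL=564/377, mR=-12/13; mL+mR=216/377 → advance +1; mR−mL=-912/377 → turn -1·90°
n=3: pose=(5,5,W); sL=120/97, sR=24/5; mL=1464/485, mR=-120/97; mL+mR=864/485 → advance +1; mR−mL=-2064/485 → turn -1·90°

0 6 15/13 93/26 -6 6 7 N
1 24/17 24/29 552/493 -24/17 6 6 E
2 12/13 60/29 564/377 -12/13 5 6 S
3 120/97 24/5 1464/485 -120/97 5 5 W
final 4 5 N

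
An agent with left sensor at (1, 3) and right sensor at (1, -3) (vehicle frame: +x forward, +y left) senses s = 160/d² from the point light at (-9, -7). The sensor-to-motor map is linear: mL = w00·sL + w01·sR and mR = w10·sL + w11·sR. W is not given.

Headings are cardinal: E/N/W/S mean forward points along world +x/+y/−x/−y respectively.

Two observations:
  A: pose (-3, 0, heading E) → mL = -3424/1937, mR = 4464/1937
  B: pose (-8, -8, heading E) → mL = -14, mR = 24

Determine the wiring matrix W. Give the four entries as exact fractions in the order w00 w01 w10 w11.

-1/2 -1/2 1 1/2

obs A: pose=(-3,0,E) → sL=160/149, sR=32/13, mL=-3424/1937, mR=4464/1937
obs B: pose=(-8,-8,E) → sL=20, sR=8, mL=-14, mR=24
sensor matrix S = [[160/149, 32/13], [20, 8]]; det S = -78720/1937
solve [mL_A; mL_B] = S·[w00; w01] and [mR_A; mR_B] = S·[w10; w11]:
  w00 = -1/2, w01 = -1/2, w10 = 1, w11 = 1/2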